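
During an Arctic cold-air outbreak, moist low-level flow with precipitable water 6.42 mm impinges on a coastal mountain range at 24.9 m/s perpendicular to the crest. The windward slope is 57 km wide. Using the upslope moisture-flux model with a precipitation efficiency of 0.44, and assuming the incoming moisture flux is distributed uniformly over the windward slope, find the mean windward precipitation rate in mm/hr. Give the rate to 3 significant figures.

R ≈ 4.44 mm/hr

Incoming column moisture flux per unit ridge length: F = V × PW = 24.9 × 6.42 = 159.858 mm·m/s.
Spread over the 57 km slope with efficiency ε = 0.44: R = ε·F/W = 0.44 × 159.858 / 57000 m = 1.234e-03 mm/s.
R = 1.234e-03 × 3600 = 4.44 mm/hr.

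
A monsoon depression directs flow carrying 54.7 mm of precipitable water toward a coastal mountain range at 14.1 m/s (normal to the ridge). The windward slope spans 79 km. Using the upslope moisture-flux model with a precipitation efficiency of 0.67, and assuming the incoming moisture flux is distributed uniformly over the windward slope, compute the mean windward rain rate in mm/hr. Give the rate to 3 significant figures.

R ≈ 23.5 mm/hr

Incoming column moisture flux per unit ridge length: F = V × PW = 14.1 × 54.7 = 771.27 mm·m/s.
Spread over the 79 km slope with efficiency ε = 0.67: R = ε·F/W = 0.67 × 771.27 / 79000 m = 6.541e-03 mm/s.
R = 6.541e-03 × 3600 = 23.5 mm/hr.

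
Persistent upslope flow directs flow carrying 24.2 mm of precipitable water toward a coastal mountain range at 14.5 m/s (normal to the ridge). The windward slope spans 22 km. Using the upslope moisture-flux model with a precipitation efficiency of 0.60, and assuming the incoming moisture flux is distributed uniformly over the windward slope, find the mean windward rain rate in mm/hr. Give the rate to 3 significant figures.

Incoming column moisture flux per unit ridge length: F = V × PW = 14.5 × 24.2 = 350.9 mm·m/s.
Spread over the 22 km slope with efficiency ε = 0.60: R = ε·F/W = 0.60 × 350.9 / 22000 m = 9.570e-03 mm/s.
R = 9.570e-03 × 3600 = 34.5 mm/hr.

R ≈ 34.5 mm/hr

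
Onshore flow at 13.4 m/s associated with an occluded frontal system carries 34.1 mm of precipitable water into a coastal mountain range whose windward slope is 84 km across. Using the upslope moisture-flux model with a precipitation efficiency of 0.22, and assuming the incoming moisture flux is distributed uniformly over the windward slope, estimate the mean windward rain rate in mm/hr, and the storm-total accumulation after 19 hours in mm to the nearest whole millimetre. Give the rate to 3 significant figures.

Incoming column moisture flux per unit ridge length: F = V × PW = 13.4 × 34.1 = 456.94 mm·m/s.
Spread over the 84 km slope with efficiency ε = 0.22: R = ε·F/W = 0.22 × 456.94 / 84000 m = 1.197e-03 mm/s.
R = 1.197e-03 × 3600 = 4.31 mm/hr.
Over 19 h: total = 4.31 × 19 = 81.89 ≈ 82 mm.

R ≈ 4.31 mm/hr; total ≈ 82 mm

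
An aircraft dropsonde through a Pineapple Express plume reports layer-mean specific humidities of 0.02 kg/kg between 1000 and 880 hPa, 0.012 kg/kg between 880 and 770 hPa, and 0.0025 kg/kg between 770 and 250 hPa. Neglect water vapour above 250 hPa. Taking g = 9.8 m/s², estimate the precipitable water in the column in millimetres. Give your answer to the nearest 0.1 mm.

PW ≈ 51.2 mm

Precipitable water is the column-integrated vapour mass per unit area: PW = (1/g) Σ q̄ Δp, with q in kg/kg and Δp in Pa (1 kg/m² of water = 1 mm).
Layer 1000–880 hPa: Δp = 120 hPa = 12000 Pa, q̄ = 0.02 kg/kg → 0.02 × 12000 / 9.8 = 24.49 mm
Layer 880–770 hPa: Δp = 110 hPa = 11000 Pa, q̄ = 0.012 kg/kg → 0.012 × 11000 / 9.8 = 13.47 mm
Layer 770–250 hPa: Δp = 520 hPa = 52000 Pa, q̄ = 0.0025 kg/kg → 0.0025 × 52000 / 9.8 = 13.27 mm
PW = 24.49 + 13.47 + 13.27 = 51.23 ≈ 51.2 mm.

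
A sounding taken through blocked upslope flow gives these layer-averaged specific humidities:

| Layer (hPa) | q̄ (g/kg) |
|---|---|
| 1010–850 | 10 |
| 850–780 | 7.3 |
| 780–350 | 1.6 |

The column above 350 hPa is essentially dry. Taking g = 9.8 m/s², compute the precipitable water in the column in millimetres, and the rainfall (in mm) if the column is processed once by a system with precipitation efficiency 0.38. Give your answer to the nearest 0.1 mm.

PW ≈ 28.6 mm; rainfall ≈ 10.9 mm

Precipitable water is the column-integrated vapour mass per unit area: PW = (1/g) Σ q̄ Δp, with q in kg/kg and Δp in Pa (1 kg/m² of water = 1 mm).
Layer 1010–850 hPa: Δp = 160 hPa = 16000 Pa, q̄ = 0.01 kg/kg → 0.01 × 16000 / 9.8 = 16.33 mm
Layer 850–780 hPa: Δp = 70 hPa = 7000 Pa, q̄ = 0.0073 kg/kg → 0.0073 × 7000 / 9.8 = 5.21 mm
Layer 780–350 hPa: Δp = 430 hPa = 43000 Pa, q̄ = 0.0016 kg/kg → 0.0016 × 43000 / 9.8 = 7.02 mm
PW = 16.33 + 5.21 + 7.02 = 28.56 ≈ 28.6 mm.
Rainfall = ε × PW = 0.38 × 28.6 = 10.9 mm.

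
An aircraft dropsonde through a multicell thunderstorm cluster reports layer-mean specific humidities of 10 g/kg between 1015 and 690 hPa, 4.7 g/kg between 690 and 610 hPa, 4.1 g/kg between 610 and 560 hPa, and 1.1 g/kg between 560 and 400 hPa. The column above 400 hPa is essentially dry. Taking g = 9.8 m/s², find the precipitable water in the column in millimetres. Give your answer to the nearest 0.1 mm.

Precipitable water is the column-integrated vapour mass per unit area: PW = (1/g) Σ q̄ Δp, with q in kg/kg and Δp in Pa (1 kg/m² of water = 1 mm).
Layer 1015–690 hPa: Δp = 325 hPa = 32500 Pa, q̄ = 0.01 kg/kg → 0.01 × 32500 / 9.8 = 33.16 mm
Layer 690–610 hPa: Δp = 80 hPa = 8000 Pa, q̄ = 0.0047 kg/kg → 0.0047 × 8000 / 9.8 = 3.84 mm
Layer 610–560 hPa: Δp = 50 hPa = 5000 Pa, q̄ = 0.0041 kg/kg → 0.0041 × 5000 / 9.8 = 2.09 mm
Layer 560–400 hPa: Δp = 160 hPa = 16000 Pa, q̄ = 0.0011 kg/kg → 0.0011 × 16000 / 9.8 = 1.80 mm
PW = 33.16 + 3.84 + 2.09 + 1.80 = 40.89 ≈ 40.9 mm.

PW ≈ 40.9 mm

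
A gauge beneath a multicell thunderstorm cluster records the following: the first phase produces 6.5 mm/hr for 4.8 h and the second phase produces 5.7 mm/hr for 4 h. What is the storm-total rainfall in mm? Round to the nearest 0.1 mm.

Total = Σ Rᵢ Δtᵢ = 6.5 × 4.8 + 5.7 × 4
      = 31.2 + 22.8 = 54.0 mm.

total ≈ 54.0 mm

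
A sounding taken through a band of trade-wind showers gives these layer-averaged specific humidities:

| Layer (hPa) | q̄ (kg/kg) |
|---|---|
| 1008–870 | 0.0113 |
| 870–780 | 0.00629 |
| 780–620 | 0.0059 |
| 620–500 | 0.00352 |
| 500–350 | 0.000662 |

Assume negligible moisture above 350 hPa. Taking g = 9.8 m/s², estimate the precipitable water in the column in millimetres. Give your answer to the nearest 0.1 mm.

Precipitable water is the column-integrated vapour mass per unit area: PW = (1/g) Σ q̄ Δp, with q in kg/kg and Δp in Pa (1 kg/m² of water = 1 mm).
Layer 1008–870 hPa: Δp = 138 hPa = 13800 Pa, q̄ = 0.0113 kg/kg → 0.0113 × 13800 / 9.8 = 15.91 mm
Layer 870–780 hPa: Δp = 90 hPa = 9000 Pa, q̄ = 0.00629 kg/kg → 0.00629 × 9000 / 9.8 = 5.78 mm
Layer 780–620 hPa: Δp = 160 hPa = 16000 Pa, q̄ = 0.0059 kg/kg → 0.0059 × 16000 / 9.8 = 9.63 mm
Layer 620–500 hPa: Δp = 120 hPa = 12000 Pa, q̄ = 0.00352 kg/kg → 0.00352 × 12000 / 9.8 = 4.31 mm
Layer 500–350 hPa: Δp = 150 hPa = 15000 Pa, q̄ = 0.000662 kg/kg → 0.000662 × 15000 / 9.8 = 1.01 mm
PW = 15.91 + 5.78 + 9.63 + 4.31 + 1.01 = 36.64 ≈ 36.6 mm.

PW ≈ 36.6 mm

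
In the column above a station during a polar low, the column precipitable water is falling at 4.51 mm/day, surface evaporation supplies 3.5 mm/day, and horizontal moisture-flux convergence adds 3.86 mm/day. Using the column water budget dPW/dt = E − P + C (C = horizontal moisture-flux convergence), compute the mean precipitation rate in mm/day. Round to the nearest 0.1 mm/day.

dPW/dt = -4.51 mm/day.
P = E + C − dPW/dt = 3.5 + (3.86) − (-4.51) = 11.9 mm/day.

P ≈ 11.9 mm/day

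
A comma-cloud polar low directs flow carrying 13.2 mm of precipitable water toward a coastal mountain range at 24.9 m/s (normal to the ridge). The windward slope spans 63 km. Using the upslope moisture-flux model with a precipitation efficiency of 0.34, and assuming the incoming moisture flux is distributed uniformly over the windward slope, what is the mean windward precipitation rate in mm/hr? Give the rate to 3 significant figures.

R ≈ 6.39 mm/hr

Incoming column moisture flux per unit ridge length: F = V × PW = 24.9 × 13.2 = 328.68 mm·m/s.
Spread over the 63 km slope with efficiency ε = 0.34: R = ε·F/W = 0.34 × 328.68 / 63000 m = 1.774e-03 mm/s.
R = 1.774e-03 × 3600 = 6.39 mm/hr.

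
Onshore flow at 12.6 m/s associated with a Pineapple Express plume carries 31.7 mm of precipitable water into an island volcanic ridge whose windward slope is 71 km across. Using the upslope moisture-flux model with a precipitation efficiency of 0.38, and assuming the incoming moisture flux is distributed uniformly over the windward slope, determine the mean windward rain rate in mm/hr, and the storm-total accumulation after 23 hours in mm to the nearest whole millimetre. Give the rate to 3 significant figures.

R ≈ 7.70 mm/hr; total ≈ 177 mm

Incoming column moisture flux per unit ridge length: F = V × PW = 12.6 × 31.7 = 399.42 mm·m/s.
Spread over the 71 km slope with efficiency ε = 0.38: R = ε·F/W = 0.38 × 399.42 / 71000 m = 2.138e-03 mm/s.
R = 2.138e-03 × 3600 = 7.70 mm/hr.
Over 23 h: total = 7.70 × 23 = 177.1 ≈ 177 mm.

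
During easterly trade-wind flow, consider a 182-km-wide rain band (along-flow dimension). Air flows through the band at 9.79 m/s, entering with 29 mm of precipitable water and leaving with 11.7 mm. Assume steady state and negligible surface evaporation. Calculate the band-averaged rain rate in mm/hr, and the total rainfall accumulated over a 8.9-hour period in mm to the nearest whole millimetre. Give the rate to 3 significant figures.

Column moisture flux per unit crosswind length is F = V × PW.
Inflow: F_in = 9.79 × 29 = 283.91 mm·m/s
Outflow: F_out = 9.79 × 11.7 = 114.543 mm·m/s
Steady-state rate R = (F_in − F_out)/L = (283.91 − 114.543) / 182000 m = 9.306e-04 mm/s.
R = 9.306e-04 × 3600 = 3.35 mm/hr.
Over 8.9 h: total = 3.35 × 8.9 = 29.815 ≈ 30 mm.

R ≈ 3.35 mm/hr; total ≈ 30 mm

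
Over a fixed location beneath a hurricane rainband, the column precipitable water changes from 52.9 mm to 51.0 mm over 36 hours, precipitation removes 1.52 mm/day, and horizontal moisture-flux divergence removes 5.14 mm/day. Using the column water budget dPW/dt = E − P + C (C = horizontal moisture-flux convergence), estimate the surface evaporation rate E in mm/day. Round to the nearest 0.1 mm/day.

dPW/dt = (51.0 − 52.9) mm / (36/24 day) = -1.267 mm/day.
E = dPW/dt + P − C = (-1.267) + 1.52 − (-5.14) = 5.4 mm/day.

E ≈ 5.4 mm/day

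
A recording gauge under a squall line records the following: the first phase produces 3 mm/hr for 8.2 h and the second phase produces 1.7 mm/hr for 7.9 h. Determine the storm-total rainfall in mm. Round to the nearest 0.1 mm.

Total = Σ Rᵢ Δtᵢ = 3 × 8.2 + 1.7 × 7.9
      = 24.6 + 13.43 = 38.0 mm.

total ≈ 38.0 mm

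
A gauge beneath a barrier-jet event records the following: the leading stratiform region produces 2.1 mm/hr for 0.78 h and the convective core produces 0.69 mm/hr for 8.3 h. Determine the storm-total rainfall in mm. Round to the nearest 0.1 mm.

Total = Σ Rᵢ Δtᵢ = 2.1 × 0.78 + 0.69 × 8.3
      = 1.638 + 5.727 = 7.4 mm.

total ≈ 7.4 mm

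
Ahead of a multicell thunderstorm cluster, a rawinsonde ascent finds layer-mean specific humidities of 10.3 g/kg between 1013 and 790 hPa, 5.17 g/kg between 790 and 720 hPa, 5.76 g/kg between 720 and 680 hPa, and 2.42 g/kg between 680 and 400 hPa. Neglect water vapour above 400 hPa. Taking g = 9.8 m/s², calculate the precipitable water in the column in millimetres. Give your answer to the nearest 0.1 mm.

PW ≈ 36.4 mm

Precipitable water is the column-integrated vapour mass per unit area: PW = (1/g) Σ q̄ Δp, with q in kg/kg and Δp in Pa (1 kg/m² of water = 1 mm).
Layer 1013–790 hPa: Δp = 223 hPa = 22300 Pa, q̄ = 0.0103 kg/kg → 0.0103 × 22300 / 9.8 = 23.44 mm
Layer 790–720 hPa: Δp = 70 hPa = 7000 Pa, q̄ = 0.00517 kg/kg → 0.00517 × 7000 / 9.8 = 3.69 mm
Layer 720–680 hPa: Δp = 40 hPa = 4000 Pa, q̄ = 0.00576 kg/kg → 0.00576 × 4000 / 9.8 = 2.35 mm
Layer 680–400 hPa: Δp = 280 hPa = 28000 Pa, q̄ = 0.00242 kg/kg → 0.00242 × 28000 / 9.8 = 6.91 mm
PW = 23.44 + 3.69 + 2.35 + 6.91 = 36.39 ≈ 36.4 mm.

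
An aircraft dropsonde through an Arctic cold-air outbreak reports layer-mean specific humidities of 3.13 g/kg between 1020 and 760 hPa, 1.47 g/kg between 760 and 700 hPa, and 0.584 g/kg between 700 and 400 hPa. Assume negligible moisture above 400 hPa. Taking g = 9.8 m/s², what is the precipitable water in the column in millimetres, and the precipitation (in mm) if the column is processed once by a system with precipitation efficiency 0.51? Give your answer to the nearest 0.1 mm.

PW ≈ 11.0 mm; precipitation ≈ 5.6 mm

Precipitable water is the column-integrated vapour mass per unit area: PW = (1/g) Σ q̄ Δp, with q in kg/kg and Δp in Pa (1 kg/m² of water = 1 mm).
Layer 1020–760 hPa: Δp = 260 hPa = 26000 Pa, q̄ = 0.00313 kg/kg → 0.00313 × 26000 / 9.8 = 8.30 mm
Layer 760–700 hPa: Δp = 60 hPa = 6000 Pa, q̄ = 0.00147 kg/kg → 0.00147 × 6000 / 9.8 = 0.90 mm
Layer 700–400 hPa: Δp = 300 hPa = 30000 Pa, q̄ = 0.000584 kg/kg → 0.000584 × 30000 / 9.8 = 1.79 mm
PW = 8.30 + 0.90 + 1.79 = 10.99 ≈ 11.0 mm.
Precipitation = ε × PW = 0.51 × 11.0 = 5.6 mm.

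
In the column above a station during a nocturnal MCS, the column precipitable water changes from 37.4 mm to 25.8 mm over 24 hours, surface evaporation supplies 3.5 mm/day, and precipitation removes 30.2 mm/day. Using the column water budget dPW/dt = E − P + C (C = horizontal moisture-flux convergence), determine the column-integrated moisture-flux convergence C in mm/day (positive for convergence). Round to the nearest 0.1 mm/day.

C ≈ 15.1 mm/day

dPW/dt = (25.8 − 37.4) mm / (24/24 day) = -11.600 mm/day.
C = dPW/dt − E + P = (-11.600) − 3.5 + 30.2 = 15.1 mm/day.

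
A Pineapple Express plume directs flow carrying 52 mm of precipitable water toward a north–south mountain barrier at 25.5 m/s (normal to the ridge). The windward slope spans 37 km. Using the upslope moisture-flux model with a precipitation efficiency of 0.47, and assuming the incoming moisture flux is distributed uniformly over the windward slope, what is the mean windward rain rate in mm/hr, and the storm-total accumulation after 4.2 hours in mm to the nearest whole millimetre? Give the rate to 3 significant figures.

R ≈ 60.6 mm/hr; total ≈ 255 mm

Incoming column moisture flux per unit ridge length: F = V × PW = 25.5 × 52 = 1326 mm·m/s.
Spread over the 37 km slope with efficiency ε = 0.47: R = ε·F/W = 0.47 × 1326 / 37000 m = 1.684e-02 mm/s.
R = 1.684e-02 × 3600 = 60.6 mm/hr.
Over 4.2 h: total = 60.6 × 4.2 = 254.52 ≈ 255 mm.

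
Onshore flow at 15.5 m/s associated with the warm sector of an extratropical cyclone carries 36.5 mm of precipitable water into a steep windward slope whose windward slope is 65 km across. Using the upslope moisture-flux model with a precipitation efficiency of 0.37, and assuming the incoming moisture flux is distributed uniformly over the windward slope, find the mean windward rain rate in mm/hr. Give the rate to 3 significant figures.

R ≈ 11.6 mm/hr

Incoming column moisture flux per unit ridge length: F = V × PW = 15.5 × 36.5 = 565.75 mm·m/s.
Spread over the 65 km slope with efficiency ε = 0.37: R = ε·F/W = 0.37 × 565.75 / 65000 m = 3.220e-03 mm/s.
R = 3.220e-03 × 3600 = 11.6 mm/hr.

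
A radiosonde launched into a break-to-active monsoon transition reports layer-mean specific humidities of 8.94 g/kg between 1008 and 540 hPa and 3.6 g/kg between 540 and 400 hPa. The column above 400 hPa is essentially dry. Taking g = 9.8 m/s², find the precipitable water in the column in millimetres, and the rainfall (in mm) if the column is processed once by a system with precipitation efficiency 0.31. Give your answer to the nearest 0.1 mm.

Precipitable water is the column-integrated vapour mass per unit area: PW = (1/g) Σ q̄ Δp, with q in kg/kg and Δp in Pa (1 kg/m² of water = 1 mm).
Layer 1008–540 hPa: Δp = 468 hPa = 46800 Pa, q̄ = 0.00894 kg/kg → 0.00894 × 46800 / 9.8 = 42.69 mm
Layer 540–400 hPa: Δp = 140 hPa = 14000 Pa, q̄ = 0.0036 kg/kg → 0.0036 × 14000 / 9.8 = 5.14 mm
PW = 42.69 + 5.14 = 47.83 ≈ 47.8 mm.
Rainfall = ε × PW = 0.31 × 47.8 = 14.8 mm.

PW ≈ 47.8 mm; rainfall ≈ 14.8 mm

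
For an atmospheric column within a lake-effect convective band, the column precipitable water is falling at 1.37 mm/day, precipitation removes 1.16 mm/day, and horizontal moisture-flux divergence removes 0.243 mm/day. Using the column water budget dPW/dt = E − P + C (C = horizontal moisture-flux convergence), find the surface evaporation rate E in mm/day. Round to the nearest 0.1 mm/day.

dPW/dt = -1.37 mm/day.
E = dPW/dt + P − C = (-1.37) + 1.16 − (-0.243) = 0.0 mm/day.

E ≈ 0.0 mm/day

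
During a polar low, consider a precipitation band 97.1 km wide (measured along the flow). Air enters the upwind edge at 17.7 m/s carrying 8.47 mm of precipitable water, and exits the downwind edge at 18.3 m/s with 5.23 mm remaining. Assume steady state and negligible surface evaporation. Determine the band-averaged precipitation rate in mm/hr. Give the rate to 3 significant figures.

Column moisture flux per unit crosswind length is F = V × PW.
Inflow: F_in = 17.7 × 8.47 = 149.919 mm·m/s
Outflow: F_out = 18.3 × 5.23 = 95.709 mm·m/s
Steady-state rate R = (F_in − F_out)/L = (149.919 − 95.709) / 97100 m = 5.583e-04 mm/s.
R = 5.583e-04 × 3600 = 2.01 mm/hr.

R ≈ 2.01 mm/hr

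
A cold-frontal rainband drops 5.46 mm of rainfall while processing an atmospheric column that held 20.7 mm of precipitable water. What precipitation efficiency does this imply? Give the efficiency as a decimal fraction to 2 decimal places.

ε = rainfall / PW = 5.46 / 20.7 = 0.26.

ε ≈ 0.26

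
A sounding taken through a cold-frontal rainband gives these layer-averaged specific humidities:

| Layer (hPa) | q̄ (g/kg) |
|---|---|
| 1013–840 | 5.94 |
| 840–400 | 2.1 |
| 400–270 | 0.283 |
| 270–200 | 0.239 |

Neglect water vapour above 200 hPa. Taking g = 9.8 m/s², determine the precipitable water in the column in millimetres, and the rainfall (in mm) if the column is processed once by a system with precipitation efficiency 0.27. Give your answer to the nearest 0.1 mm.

PW ≈ 20.5 mm; rainfall ≈ 5.5 mm

Precipitable water is the column-integrated vapour mass per unit area: PW = (1/g) Σ q̄ Δp, with q in kg/kg and Δp in Pa (1 kg/m² of water = 1 mm).
Layer 1013–840 hPa: Δp = 173 hPa = 17300 Pa, q̄ = 0.00594 kg/kg → 0.00594 × 17300 / 9.8 = 10.49 mm
Layer 840–400 hPa: Δp = 440 hPa = 44000 Pa, q̄ = 0.0021 kg/kg → 0.0021 × 44000 / 9.8 = 9.43 mm
Layer 400–270 hPa: Δp = 130 hPa = 13000 Pa, q̄ = 0.000283 kg/kg → 0.000283 × 13000 / 9.8 = 0.38 mm
Layer 270–200 hPa: Δp = 70 hPa = 7000 Pa, q̄ = 0.000239 kg/kg → 0.000239 × 7000 / 9.8 = 0.17 mm
PW = 10.49 + 9.43 + 0.38 + 0.17 = 20.47 ≈ 20.5 mm.
Rainfall = ε × PW = 0.27 × 20.5 = 5.5 mm.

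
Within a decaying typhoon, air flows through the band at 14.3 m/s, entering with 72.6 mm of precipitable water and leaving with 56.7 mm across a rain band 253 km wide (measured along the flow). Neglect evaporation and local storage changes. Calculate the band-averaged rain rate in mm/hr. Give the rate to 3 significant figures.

R ≈ 3.24 mm/hr

Column moisture flux per unit crosswind length is F = V × PW.
Inflow: F_in = 14.3 × 72.6 = 1038.18 mm·m/s
Outflow: F_out = 14.3 × 56.7 = 810.81 mm·m/s
Steady-state rate R = (F_in − F_out)/L = (1038.18 − 810.81) / 253000 m = 8.987e-04 mm/s.
R = 8.987e-04 × 3600 = 3.24 mm/hr.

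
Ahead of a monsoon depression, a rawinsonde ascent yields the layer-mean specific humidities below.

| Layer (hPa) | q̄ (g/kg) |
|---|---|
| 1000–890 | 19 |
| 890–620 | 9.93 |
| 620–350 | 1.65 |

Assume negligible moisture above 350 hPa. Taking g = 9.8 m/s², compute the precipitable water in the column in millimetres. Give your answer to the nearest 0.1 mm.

PW ≈ 53.2 mm

Precipitable water is the column-integrated vapour mass per unit area: PW = (1/g) Σ q̄ Δp, with q in kg/kg and Δp in Pa (1 kg/m² of water = 1 mm).
Layer 1000–890 hPa: Δp = 110 hPa = 11000 Pa, q̄ = 0.019 kg/kg → 0.019 × 11000 / 9.8 = 21.33 mm
Layer 890–620 hPa: Δp = 270 hPa = 27000 Pa, q̄ = 0.00993 kg/kg → 0.00993 × 27000 / 9.8 = 27.36 mm
Layer 620–350 hPa: Δp = 270 hPa = 27000 Pa, q̄ = 0.00165 kg/kg → 0.00165 × 27000 / 9.8 = 4.55 mm
PW = 21.33 + 27.36 + 4.55 = 53.24 ≈ 53.2 mm.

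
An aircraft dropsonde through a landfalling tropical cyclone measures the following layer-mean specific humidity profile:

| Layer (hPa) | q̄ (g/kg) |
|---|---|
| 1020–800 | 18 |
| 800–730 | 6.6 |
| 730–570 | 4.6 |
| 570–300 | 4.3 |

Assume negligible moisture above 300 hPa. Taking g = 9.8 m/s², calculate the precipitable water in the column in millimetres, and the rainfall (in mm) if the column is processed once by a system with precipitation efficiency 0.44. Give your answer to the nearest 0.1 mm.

PW ≈ 64.5 mm; rainfall ≈ 28.4 mm

Precipitable water is the column-integrated vapour mass per unit area: PW = (1/g) Σ q̄ Δp, with q in kg/kg and Δp in Pa (1 kg/m² of water = 1 mm).
Layer 1020–800 hPa: Δp = 220 hPa = 22000 Pa, q̄ = 0.018 kg/kg → 0.018 × 22000 / 9.8 = 40.41 mm
Layer 800–730 hPa: Δp = 70 hPa = 7000 Pa, q̄ = 0.0066 kg/kg → 0.0066 × 7000 / 9.8 = 4.71 mm
Layer 730–570 hPa: Δp = 160 hPa = 16000 Pa, q̄ = 0.0046 kg/kg → 0.0046 × 16000 / 9.8 = 7.51 mm
Layer 570–300 hPa: Δp = 270 hPa = 27000 Pa, q̄ = 0.0043 kg/kg → 0.0043 × 27000 / 9.8 = 11.85 mm
PW = 40.41 + 4.71 + 7.51 + 11.85 = 64.48 ≈ 64.5 mm.
Rainfall = ε × PW = 0.44 × 64.5 = 28.4 mm.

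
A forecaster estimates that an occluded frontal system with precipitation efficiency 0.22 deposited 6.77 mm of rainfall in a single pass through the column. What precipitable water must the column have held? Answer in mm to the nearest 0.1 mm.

PW = rainfall / ε = 6.77 / 0.22 = 30.8 mm.

PW ≈ 30.8 mm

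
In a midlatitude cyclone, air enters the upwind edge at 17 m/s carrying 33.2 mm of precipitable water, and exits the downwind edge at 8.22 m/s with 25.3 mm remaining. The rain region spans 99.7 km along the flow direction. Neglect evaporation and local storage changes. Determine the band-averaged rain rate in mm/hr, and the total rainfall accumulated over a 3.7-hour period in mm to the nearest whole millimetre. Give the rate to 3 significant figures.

Column moisture flux per unit crosswind length is F = V × PW.
Inflow: F_in = 17 × 33.2 = 564.4 mm·m/s
Outflow: F_out = 8.22 × 25.3 = 207.966 mm·m/s
Steady-state rate R = (F_in − F_out)/L = (564.4 − 207.966) / 99700 m = 3.575e-03 mm/s.
R = 3.575e-03 × 3600 = 12.9 mm/hr.
Over 3.7 h: total = 12.9 × 3.7 = 47.73 ≈ 48 mm.

R ≈ 12.9 mm/hr; total ≈ 48 mm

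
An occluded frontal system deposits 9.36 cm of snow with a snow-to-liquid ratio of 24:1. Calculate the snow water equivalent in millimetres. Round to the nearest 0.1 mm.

SWE = snow depth / ratio = 9.36 cm / 24 = 0.390 cm = 3.9 mm.

SWE ≈ 3.9 mm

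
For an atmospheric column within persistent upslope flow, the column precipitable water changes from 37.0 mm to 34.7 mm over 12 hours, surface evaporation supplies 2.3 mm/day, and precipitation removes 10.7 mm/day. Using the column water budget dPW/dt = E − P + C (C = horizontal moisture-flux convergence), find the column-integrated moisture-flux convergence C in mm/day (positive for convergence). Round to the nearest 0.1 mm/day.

C ≈ 3.8 mm/day

dPW/dt = (34.7 − 37.0) mm / (12/24 day) = -4.600 mm/day.
C = dPW/dt − E + P = (-4.600) − 2.3 + 10.7 = 3.8 mm/day.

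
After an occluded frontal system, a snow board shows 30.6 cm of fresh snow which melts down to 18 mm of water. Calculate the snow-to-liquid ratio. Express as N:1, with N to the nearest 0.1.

ratio ≈ 17.0

Ratio = snow depth / SWE = 306 mm / 18 mm = 17.0, i.e. 17.0:1.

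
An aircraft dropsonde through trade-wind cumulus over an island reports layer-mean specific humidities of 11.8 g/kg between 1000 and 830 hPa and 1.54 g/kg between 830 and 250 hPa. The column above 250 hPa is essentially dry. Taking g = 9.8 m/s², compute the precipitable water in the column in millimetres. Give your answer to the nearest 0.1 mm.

PW ≈ 29.6 mm

Precipitable water is the column-integrated vapour mass per unit area: PW = (1/g) Σ q̄ Δp, with q in kg/kg and Δp in Pa (1 kg/m² of water = 1 mm).
Layer 1000–830 hPa: Δp = 170 hPa = 17000 Pa, q̄ = 0.0118 kg/kg → 0.0118 × 17000 / 9.8 = 20.47 mm
Layer 830–250 hPa: Δp = 580 hPa = 58000 Pa, q̄ = 0.00154 kg/kg → 0.00154 × 58000 / 9.8 = 9.11 mm
PW = 20.47 + 9.11 = 29.58 ≈ 29.6 mm.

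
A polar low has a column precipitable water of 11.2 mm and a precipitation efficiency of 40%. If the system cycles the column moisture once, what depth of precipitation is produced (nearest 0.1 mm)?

precipitation ≈ 4.5 mm

Precipitation = ε × PW = 0.40 × 11.2 = 4.5 mm.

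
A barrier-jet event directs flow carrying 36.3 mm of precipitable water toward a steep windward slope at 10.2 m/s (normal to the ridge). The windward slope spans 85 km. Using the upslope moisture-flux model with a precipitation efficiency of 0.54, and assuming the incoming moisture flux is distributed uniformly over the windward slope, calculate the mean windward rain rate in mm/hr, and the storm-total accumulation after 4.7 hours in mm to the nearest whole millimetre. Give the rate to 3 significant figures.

Incoming column moisture flux per unit ridge length: F = V × PW = 10.2 × 36.3 = 370.26 mm·m/s.
Spread over the 85 km slope with efficiency ε = 0.54: R = ε·F/W = 0.54 × 370.26 / 85000 m = 2.352e-03 mm/s.
R = 2.352e-03 × 3600 = 8.47 mm/hr.
Over 4.7 h: total = 8.47 × 4.7 = 39.809 ≈ 40 mm.

R ≈ 8.47 mm/hr; total ≈ 40 mm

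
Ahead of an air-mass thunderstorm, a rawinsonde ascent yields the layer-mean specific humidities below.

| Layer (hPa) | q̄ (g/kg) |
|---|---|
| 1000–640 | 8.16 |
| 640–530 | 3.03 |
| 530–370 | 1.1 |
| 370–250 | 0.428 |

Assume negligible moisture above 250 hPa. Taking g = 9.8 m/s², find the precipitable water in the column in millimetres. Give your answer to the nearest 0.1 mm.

PW ≈ 35.7 mm

Precipitable water is the column-integrated vapour mass per unit area: PW = (1/g) Σ q̄ Δp, with q in kg/kg and Δp in Pa (1 kg/m² of water = 1 mm).
Layer 1000–640 hPa: Δp = 360 hPa = 36000 Pa, q̄ = 0.00816 kg/kg → 0.00816 × 36000 / 9.8 = 29.98 mm
Layer 640–530 hPa: Δp = 110 hPa = 11000 Pa, q̄ = 0.00303 kg/kg → 0.00303 × 11000 / 9.8 = 3.40 mm
Layer 530–370 hPa: Δp = 160 hPa = 16000 Pa, q̄ = 0.0011 kg/kg → 0.0011 × 16000 / 9.8 = 1.80 mm
Layer 370–250 hPa: Δp = 120 hPa = 12000 Pa, q̄ = 0.000428 kg/kg → 0.000428 × 12000 / 9.8 = 0.52 mm
PW = 29.98 + 3.40 + 1.80 + 0.52 = 35.70 ≈ 35.7 mm.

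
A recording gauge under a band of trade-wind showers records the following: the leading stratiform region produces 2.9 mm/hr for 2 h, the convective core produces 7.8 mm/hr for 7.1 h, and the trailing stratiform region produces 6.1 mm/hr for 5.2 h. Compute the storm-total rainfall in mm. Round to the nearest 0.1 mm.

Total = Σ Rᵢ Δtᵢ = 2.9 × 2 + 7.8 × 7.1 + 6.1 × 5.2
      = 5.8 + 55.38 + 31.72 = 92.9 mm.

total ≈ 92.9 mm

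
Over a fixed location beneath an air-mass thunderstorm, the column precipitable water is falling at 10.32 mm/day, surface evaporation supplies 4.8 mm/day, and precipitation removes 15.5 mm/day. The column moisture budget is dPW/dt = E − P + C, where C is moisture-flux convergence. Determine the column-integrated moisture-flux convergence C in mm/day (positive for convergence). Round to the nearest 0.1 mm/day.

dPW/dt = -10.32 mm/day.
C = dPW/dt − E + P = (-10.32) − 4.8 + 15.5 = 0.4 mm/day.

C ≈ 0.4 mm/day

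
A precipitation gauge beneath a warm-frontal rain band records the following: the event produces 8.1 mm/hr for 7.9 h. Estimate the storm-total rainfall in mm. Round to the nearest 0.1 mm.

total ≈ 64.0 mm

Total = Σ Rᵢ Δtᵢ = 8.1 × 7.9
      = 63.99 = 64.0 mm.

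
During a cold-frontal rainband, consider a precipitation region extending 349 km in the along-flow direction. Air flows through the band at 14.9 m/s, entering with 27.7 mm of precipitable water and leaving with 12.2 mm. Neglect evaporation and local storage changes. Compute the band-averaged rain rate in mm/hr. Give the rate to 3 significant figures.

R ≈ 2.38 mm/hr

Column moisture flux per unit crosswind length is F = V × PW.
Inflow: F_in = 14.9 × 27.7 = 412.73 mm·m/s
Outflow: F_out = 14.9 × 12.2 = 181.78 mm·m/s
Steady-state rate R = (F_in − F_out)/L = (412.73 − 181.78) / 349000 m = 6.617e-04 mm/s.
R = 6.617e-04 × 3600 = 2.38 mm/hr.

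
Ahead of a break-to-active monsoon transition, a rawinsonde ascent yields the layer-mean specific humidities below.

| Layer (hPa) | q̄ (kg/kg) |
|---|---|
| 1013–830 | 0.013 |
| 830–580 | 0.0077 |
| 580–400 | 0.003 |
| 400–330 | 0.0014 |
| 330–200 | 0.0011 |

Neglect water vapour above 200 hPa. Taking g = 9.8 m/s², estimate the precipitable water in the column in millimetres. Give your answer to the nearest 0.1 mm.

PW ≈ 51.9 mm

Precipitable water is the column-integrated vapour mass per unit area: PW = (1/g) Σ q̄ Δp, with q in kg/kg and Δp in Pa (1 kg/m² of water = 1 mm).
Layer 1013–830 hPa: Δp = 183 hPa = 18300 Pa, q̄ = 0.013 kg/kg → 0.013 × 18300 / 9.8 = 24.28 mm
Layer 830–580 hPa: Δp = 250 hPa = 25000 Pa, q̄ = 0.0077 kg/kg → 0.0077 × 25000 / 9.8 = 19.64 mm
Layer 580–400 hPa: Δp = 180 hPa = 18000 Pa, q̄ = 0.003 kg/kg → 0.003 × 18000 / 9.8 = 5.51 mm
Layer 400–330 hPa: Δp = 70 hPa = 7000 Pa, q̄ = 0.0014 kg/kg → 0.0014 × 7000 / 9.8 = 1.00 mm
Layer 330–200 hPa: Δp = 130 hPa = 13000 Pa, q̄ = 0.0011 kg/kg → 0.0011 × 13000 / 9.8 = 1.46 mm
PW = 24.28 + 19.64 + 5.51 + 1.00 + 1.46 = 51.89 ≈ 51.9 mm.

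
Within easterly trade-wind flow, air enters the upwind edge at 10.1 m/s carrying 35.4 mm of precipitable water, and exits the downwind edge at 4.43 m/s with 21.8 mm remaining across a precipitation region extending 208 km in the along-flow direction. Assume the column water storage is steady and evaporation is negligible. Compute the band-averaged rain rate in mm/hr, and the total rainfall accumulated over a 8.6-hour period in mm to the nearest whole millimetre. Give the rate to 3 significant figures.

R ≈ 4.52 mm/hr; total ≈ 39 mm

Column moisture flux per unit crosswind length is F = V × PW.
Inflow: F_in = 10.1 × 35.4 = 357.54 mm·m/s
Outflow: F_out = 4.43 × 21.8 = 96.574 mm·m/s
Steady-state rate R = (F_in − F_out)/L = (357.54 − 96.574) / 208000 m = 1.255e-03 mm/s.
R = 1.255e-03 × 3600 = 4.52 mm/hr.
Over 8.6 h: total = 4.52 × 8.6 = 38.872 ≈ 39 mm.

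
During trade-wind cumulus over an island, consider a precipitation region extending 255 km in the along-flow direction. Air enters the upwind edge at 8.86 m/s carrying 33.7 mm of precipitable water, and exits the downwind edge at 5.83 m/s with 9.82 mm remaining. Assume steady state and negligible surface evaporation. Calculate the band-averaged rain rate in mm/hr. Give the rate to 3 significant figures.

R ≈ 3.41 mm/hr

Column moisture flux per unit crosswind length is F = V × PW.
Inflow: F_in = 8.86 × 33.7 = 298.582 mm·m/s
Outflow: F_out = 5.83 × 9.82 = 57.2506 mm·m/s
Steady-state rate R = (F_in − F_out)/L = (298.582 − 57.2506) / 255000 m = 9.464e-04 mm/s.
R = 9.464e-04 × 3600 = 3.41 mm/hr.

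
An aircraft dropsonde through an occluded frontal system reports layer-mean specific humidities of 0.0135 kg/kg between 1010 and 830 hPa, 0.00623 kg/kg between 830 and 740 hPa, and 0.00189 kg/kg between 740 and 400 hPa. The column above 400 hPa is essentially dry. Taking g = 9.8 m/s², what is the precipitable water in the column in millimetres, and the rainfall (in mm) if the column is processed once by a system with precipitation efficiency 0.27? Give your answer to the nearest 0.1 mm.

PW ≈ 37.1 mm; rainfall ≈ 10.0 mm

Precipitable water is the column-integrated vapour mass per unit area: PW = (1/g) Σ q̄ Δp, with q in kg/kg and Δp in Pa (1 kg/m² of water = 1 mm).
Layer 1010–830 hPa: Δp = 180 hPa = 18000 Pa, q̄ = 0.0135 kg/kg → 0.0135 × 18000 / 9.8 = 24.80 mm
Layer 830–740 hPa: Δp = 90 hPa = 9000 Pa, q̄ = 0.00623 kg/kg → 0.00623 × 9000 / 9.8 = 5.72 mm
Layer 740–400 hPa: Δp = 340 hPa = 34000 Pa, q̄ = 0.00189 kg/kg → 0.00189 × 34000 / 9.8 = 6.56 mm
PW = 24.80 + 5.72 + 6.56 = 37.08 ≈ 37.1 mm.
Rainfall = ε × PW = 0.27 × 37.1 = 10.0 mm.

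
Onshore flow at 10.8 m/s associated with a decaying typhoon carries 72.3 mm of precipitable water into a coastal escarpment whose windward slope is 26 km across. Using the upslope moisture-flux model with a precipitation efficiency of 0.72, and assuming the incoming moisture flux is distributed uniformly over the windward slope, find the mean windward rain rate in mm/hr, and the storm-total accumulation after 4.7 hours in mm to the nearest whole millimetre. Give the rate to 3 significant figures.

R ≈ 77.8 mm/hr; total ≈ 366 mm

Incoming column moisture flux per unit ridge length: F = V × PW = 10.8 × 72.3 = 780.84 mm·m/s.
Spread over the 26 km slope with efficiency ε = 0.72: R = ε·F/W = 0.72 × 780.84 / 26000 m = 2.162e-02 mm/s.
R = 2.162e-02 × 3600 = 77.8 mm/hr.
Over 4.7 h: total = 77.8 × 4.7 = 365.66 ≈ 366 mm.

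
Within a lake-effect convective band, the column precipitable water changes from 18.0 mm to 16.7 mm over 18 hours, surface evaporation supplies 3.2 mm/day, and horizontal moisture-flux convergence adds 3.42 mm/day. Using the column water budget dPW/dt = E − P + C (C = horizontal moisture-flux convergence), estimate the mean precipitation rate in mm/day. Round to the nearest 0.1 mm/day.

P ≈ 8.4 mm/day

dPW/dt = (16.7 − 18.0) mm / (18/24 day) = -1.733 mm/day.
P = E + C − dPW/dt = 3.2 + (3.42) − (-1.733) = 8.4 mm/day.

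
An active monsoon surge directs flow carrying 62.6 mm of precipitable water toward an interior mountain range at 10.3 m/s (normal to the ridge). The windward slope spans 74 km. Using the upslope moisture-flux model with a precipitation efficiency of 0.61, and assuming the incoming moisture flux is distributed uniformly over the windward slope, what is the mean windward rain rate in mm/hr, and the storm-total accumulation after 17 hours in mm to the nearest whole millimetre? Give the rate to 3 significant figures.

R ≈ 19.1 mm/hr; total ≈ 325 mm

Incoming column moisture flux per unit ridge length: F = V × PW = 10.3 × 62.6 = 644.78 mm·m/s.
Spread over the 74 km slope with efficiency ε = 0.61: R = ε·F/W = 0.61 × 644.78 / 74000 m = 5.315e-03 mm/s.
R = 5.315e-03 × 3600 = 19.1 mm/hr.
Over 17 h: total = 19.1 × 17 = 324.7 ≈ 325 mm.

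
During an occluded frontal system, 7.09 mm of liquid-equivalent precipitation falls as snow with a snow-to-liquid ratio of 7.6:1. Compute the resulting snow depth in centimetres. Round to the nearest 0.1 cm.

snow depth ≈ 5.4 cm

Snow depth = liquid × ratio = 7.09 mm × 7.6 = 53.884 mm = 5.4 cm.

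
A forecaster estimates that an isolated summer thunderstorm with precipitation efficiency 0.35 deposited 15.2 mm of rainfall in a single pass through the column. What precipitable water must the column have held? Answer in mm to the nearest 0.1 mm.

PW = rainfall / ε = 15.2 / 0.35 = 43.4 mm.

PW ≈ 43.4 mm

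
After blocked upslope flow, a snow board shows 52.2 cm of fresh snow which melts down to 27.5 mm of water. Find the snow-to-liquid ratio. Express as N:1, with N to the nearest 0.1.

ratio ≈ 19.0

Ratio = snow depth / SWE = 522 mm / 27.5 mm = 19.0, i.e. 19.0:1.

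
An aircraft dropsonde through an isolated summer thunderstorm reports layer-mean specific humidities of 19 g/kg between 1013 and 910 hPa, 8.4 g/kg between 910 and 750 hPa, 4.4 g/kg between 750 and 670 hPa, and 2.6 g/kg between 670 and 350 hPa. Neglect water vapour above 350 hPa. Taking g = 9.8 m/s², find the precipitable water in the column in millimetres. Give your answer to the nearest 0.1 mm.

Precipitable water is the column-integrated vapour mass per unit area: PW = (1/g) Σ q̄ Δp, with q in kg/kg and Δp in Pa (1 kg/m² of water = 1 mm).
Layer 1013–910 hPa: Δp = 103 hPa = 10300 Pa, q̄ = 0.019 kg/kg → 0.019 × 10300 / 9.8 = 19.97 mm
Layer 910–750 hPa: Δp = 160 hPa = 16000 Pa, q̄ = 0.0084 kg/kg → 0.0084 × 16000 / 9.8 = 13.71 mm
Layer 750–670 hPa: Δp = 80 hPa = 8000 Pa, q̄ = 0.0044 kg/kg → 0.0044 × 8000 / 9.8 = 3.59 mm
Layer 670–350 hPa: Δp = 320 hPa = 32000 Pa, q̄ = 0.0026 kg/kg → 0.0026 × 32000 / 9.8 = 8.49 mm
PW = 19.97 + 13.71 + 3.59 + 8.49 = 45.76 ≈ 45.8 mm.

PW ≈ 45.8 mm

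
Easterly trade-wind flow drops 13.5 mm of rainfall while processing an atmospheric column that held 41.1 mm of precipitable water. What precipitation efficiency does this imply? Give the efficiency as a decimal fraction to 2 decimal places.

ε = rainfall / PW = 13.5 / 41.1 = 0.33.

ε ≈ 0.33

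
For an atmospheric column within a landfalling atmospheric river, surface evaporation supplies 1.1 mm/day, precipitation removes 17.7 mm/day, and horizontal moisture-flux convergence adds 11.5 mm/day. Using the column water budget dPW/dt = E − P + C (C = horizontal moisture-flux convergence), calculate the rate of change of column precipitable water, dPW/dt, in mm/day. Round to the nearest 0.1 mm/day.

dPW/dt = E − P + C = 1.1 − 17.7 + (11.5) = -5.1 mm/day.

dPW/dt ≈ -5.1 mm/day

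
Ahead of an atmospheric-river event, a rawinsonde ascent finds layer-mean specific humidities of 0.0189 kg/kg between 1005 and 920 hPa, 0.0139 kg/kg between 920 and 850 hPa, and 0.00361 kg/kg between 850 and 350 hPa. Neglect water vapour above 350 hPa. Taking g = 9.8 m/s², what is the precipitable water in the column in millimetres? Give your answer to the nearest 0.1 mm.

PW ≈ 44.7 mm

Precipitable water is the column-integrated vapour mass per unit area: PW = (1/g) Σ q̄ Δp, with q in kg/kg and Δp in Pa (1 kg/m² of water = 1 mm).
Layer 1005–920 hPa: Δp = 85 hPa = 8500 Pa, q̄ = 0.0189 kg/kg → 0.0189 × 8500 / 9.8 = 16.39 mm
Layer 920–850 hPa: Δp = 70 hPa = 7000 Pa, q̄ = 0.0139 kg/kg → 0.0139 × 7000 / 9.8 = 9.93 mm
Layer 850–350 hPa: Δp = 500 hPa = 50000 Pa, q̄ = 0.00361 kg/kg → 0.00361 × 50000 / 9.8 = 18.42 mm
PW = 16.39 + 9.93 + 18.42 = 44.74 ≈ 44.7 mm.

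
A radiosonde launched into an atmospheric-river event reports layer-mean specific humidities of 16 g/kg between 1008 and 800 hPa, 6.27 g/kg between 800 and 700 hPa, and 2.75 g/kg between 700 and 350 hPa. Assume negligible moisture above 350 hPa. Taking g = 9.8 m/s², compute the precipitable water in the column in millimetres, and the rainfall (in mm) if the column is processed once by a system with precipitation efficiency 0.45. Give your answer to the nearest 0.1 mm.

Precipitable water is the column-integrated vapour mass per unit area: PW = (1/g) Σ q̄ Δp, with q in kg/kg and Δp in Pa (1 kg/m² of water = 1 mm).
Layer 1008–800 hPa: Δp = 208 hPa = 20800 Pa, q̄ = 0.016 kg/kg → 0.016 × 20800 / 9.8 = 33.96 mm
Layer 800–700 hPa: Δp = 100 hPa = 10000 Pa, q̄ = 0.00627 kg/kg → 0.00627 × 10000 / 9.8 = 6.40 mm
Layer 700–350 hPa: Δp = 350 hPa = 35000 Pa, q̄ = 0.00275 kg/kg → 0.00275 × 35000 / 9.8 = 9.82 mm
PW = 33.96 + 6.40 + 9.82 = 50.18 ≈ 50.2 mm.
Rainfall = ε × PW = 0.45 × 50.2 = 22.6 mm.

PW ≈ 50.2 mm; rainfall ≈ 22.6 mm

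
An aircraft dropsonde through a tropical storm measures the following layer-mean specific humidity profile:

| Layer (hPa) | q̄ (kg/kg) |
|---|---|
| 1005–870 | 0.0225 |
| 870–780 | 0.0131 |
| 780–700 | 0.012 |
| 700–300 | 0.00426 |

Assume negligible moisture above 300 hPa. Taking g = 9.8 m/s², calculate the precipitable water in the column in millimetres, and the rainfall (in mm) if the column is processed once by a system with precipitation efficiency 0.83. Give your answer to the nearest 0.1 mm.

PW ≈ 70.2 mm; rainfall ≈ 58.3 mm

Precipitable water is the column-integrated vapour mass per unit area: PW = (1/g) Σ q̄ Δp, with q in kg/kg and Δp in Pa (1 kg/m² of water = 1 mm).
Layer 1005–870 hPa: Δp = 135 hPa = 13500 Pa, q̄ = 0.0225 kg/kg → 0.0225 × 13500 / 9.8 = 30.99 mm
Layer 870–780 hPa: Δp = 90 hPa = 9000 Pa, q̄ = 0.0131 kg/kg → 0.0131 × 9000 / 9.8 = 12.03 mm
Layer 780–700 hPa: Δp = 80 hPa = 8000 Pa, q̄ = 0.012 kg/kg → 0.012 × 8000 / 9.8 = 9.80 mm
Layer 700–300 hPa: Δp = 400 hPa = 40000 Pa, q̄ = 0.00426 kg/kg → 0.00426 × 40000 / 9.8 = 17.39 mm
PW = 30.99 + 12.03 + 9.80 + 17.39 = 70.21 ≈ 70.2 mm.
Rainfall = ε × PW = 0.83 × 70.2 = 58.3 mm.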